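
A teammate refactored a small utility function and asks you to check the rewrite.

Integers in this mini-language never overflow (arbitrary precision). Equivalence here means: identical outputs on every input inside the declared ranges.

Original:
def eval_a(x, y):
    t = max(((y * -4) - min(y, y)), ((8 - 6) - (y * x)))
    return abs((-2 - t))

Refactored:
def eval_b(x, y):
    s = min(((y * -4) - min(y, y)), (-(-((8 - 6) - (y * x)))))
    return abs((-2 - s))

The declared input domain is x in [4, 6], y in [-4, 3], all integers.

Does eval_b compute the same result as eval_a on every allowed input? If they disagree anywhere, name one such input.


There is a counterexample at x=4, y=-4: 22 on one side, 20 on the other.
eval_a: t := 20 | result 22
eval_b: s := 18 | result 20
verdict: not equivalent; witness: x=4, y=-4


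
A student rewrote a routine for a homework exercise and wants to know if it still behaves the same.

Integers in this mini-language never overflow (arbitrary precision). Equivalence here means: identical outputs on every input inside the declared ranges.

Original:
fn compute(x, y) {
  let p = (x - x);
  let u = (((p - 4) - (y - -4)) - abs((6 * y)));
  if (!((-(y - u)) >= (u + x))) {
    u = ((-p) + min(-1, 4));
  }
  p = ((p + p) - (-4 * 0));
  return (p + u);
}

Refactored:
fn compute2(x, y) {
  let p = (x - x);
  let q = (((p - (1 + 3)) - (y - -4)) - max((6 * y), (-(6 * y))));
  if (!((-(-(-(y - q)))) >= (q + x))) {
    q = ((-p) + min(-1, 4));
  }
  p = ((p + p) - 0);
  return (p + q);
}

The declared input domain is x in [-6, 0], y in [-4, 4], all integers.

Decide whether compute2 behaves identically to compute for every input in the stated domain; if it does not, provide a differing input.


Comparing the listings, the differences include: arithmetic usage differs; also local variable names differ; also constant usage differs; also min/max/abs usage differs.
Spot check at x=-3, y=-1 — compute: p := 0 | u := -13 | (!((-(y - u)) >= (u + x))): false | p := 0 | result -13. compute2: p := 0 | q := -13 | (!((-(-(-(y - q)))) >= (q + x))): false | p := 0 | result -13. Both give -13.
Every one of the 63 inputs gives matching results.
verdict: equivalent


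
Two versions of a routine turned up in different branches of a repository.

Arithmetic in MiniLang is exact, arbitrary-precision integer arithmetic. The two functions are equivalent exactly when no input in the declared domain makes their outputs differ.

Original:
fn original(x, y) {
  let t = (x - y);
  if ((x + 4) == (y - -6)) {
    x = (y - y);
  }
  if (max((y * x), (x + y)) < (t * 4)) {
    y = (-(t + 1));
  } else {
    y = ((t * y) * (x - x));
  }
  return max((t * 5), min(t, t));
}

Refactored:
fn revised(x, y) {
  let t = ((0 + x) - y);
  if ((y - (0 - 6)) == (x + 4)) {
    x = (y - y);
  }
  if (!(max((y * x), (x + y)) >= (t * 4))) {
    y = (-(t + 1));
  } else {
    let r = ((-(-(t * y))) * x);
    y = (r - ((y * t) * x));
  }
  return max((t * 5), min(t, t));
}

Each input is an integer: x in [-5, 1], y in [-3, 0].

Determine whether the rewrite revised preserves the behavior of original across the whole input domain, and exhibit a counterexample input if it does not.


The two versions differ — the changes include boolean connective usage differs; also statement counts differ; also local variable names differ; also comparison usage differs; also arithmetic usage differs; also constant usage differs.
As a probe, take x=0, y=-2: original runs t becomes 2; next ((x + 4) == (y - -6)) evaluates to true; next x becomes 0; next (max((y * x), (x + y)) < (t * 4)) evaluates to true; next y becomes -3; next final value 10; revised runs t becomes 2; next ((y - (0 - 6)) == (x + 4)) evaluates to true; next x becomes 0; next (!(max((y * x), (x + y)) >= (t * 4))) evaluates to true; next y becomes -3; next final value 10; both end at 10.
Every one of the 28 inputs gives matching results.
verdict: equivalent


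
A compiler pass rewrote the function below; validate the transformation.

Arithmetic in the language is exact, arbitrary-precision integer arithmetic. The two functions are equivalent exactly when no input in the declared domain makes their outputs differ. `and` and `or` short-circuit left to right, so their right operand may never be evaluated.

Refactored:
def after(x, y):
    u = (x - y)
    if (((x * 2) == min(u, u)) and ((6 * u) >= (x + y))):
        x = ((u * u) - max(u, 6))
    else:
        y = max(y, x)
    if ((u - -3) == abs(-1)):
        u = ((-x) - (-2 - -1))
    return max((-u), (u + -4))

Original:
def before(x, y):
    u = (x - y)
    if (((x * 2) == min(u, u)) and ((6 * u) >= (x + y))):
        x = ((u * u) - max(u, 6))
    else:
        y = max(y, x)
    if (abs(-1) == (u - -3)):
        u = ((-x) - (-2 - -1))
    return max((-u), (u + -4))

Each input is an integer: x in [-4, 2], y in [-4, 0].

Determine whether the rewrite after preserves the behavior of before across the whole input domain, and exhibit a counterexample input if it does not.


Behavior is preserved: although same computation, different form, the outputs never diverge.
Spot check at x=0, y=-4 — before: u becomes 4; next (((x * 2) == min(u, u)) and ((6 * u) >= (x + y))) evaluates to false; next y becomes 0; next (abs(-1) == (u - -3)) evaluates to false; next final value 0. after: u becomes 4; next (((x * 2) == min(u, u)) and ((6 * u) >= (x + y))) evaluates to false; next y becomes 0; next ((u - -3) == abs(-1)) evaluates to false; next final value 0. Both give 0.
Checked all 35 inputs in the declared domain: the outputs agree on every one.
verdict: equivalent


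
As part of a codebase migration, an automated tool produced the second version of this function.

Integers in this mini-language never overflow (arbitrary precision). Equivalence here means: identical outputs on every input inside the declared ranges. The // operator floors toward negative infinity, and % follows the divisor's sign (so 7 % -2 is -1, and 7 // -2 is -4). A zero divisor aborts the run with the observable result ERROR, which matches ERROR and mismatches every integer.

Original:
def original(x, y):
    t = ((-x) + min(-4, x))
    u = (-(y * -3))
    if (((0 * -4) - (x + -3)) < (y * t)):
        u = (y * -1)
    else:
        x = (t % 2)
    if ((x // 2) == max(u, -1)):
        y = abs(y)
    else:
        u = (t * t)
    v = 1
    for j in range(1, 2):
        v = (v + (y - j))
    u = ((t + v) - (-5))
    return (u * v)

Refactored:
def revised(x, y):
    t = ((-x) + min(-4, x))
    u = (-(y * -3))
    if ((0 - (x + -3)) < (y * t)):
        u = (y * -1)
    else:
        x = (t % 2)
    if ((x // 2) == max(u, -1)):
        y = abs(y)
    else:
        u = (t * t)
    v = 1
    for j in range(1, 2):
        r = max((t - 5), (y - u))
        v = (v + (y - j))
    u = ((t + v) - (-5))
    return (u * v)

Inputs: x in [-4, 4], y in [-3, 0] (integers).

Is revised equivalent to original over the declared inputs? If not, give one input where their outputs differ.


The two are interchangeable: arithmetic usage differs, local variable names differ, statement counts differ, constant usage differs, min/max/abs usage differs, and every declared input agrees.
Spot check at x=3, y=-1 — original: t := -7 | u := -3 | (((0 * -4) - (x + -3)) < (y * t)): true | u := 1 | ((x // 2) == max(u, -1)): true | y := 1 | v := 1 | iter j=1: | v := 1 | u := -1 | result -1. revised: t := -7 | u := -3 | ((0 - (x + -3)) < (y * t)): true | u := 1 | ((x // 2) == max(u, -1)): true | y := 1 | v := 1 | iter j=1: | r := 0 | v := 1 | u := -1 | result -1. Both give -1.
Checked all 36 inputs in the declared domain: the outputs agree on every one.
verdict: equivalent


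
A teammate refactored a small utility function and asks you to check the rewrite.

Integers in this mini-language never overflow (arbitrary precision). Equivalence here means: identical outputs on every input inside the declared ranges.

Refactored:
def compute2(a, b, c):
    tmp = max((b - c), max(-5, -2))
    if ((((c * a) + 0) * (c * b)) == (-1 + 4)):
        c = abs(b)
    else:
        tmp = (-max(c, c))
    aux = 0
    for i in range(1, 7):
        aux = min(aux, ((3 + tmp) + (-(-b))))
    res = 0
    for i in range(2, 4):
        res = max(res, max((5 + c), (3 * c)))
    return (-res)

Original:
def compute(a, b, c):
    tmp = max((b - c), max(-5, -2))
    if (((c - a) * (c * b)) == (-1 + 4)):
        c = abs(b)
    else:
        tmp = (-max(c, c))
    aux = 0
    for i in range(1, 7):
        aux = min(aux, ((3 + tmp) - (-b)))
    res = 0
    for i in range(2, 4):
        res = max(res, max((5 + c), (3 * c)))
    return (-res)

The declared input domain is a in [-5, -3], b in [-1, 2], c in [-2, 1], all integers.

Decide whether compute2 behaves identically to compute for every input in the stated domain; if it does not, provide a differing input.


There is a counterexample at a=-4, b=-1, c=-1: -6 on one side, -4 on the other.
compute: tmp=0, then (((c - a) * (c * b)) == (-1 + 4)) is true, then c=1, then aux=0, then (i=1), then aux=0, then (i=2), then aux=0, then (i=3), then aux=0, then (i=4), then aux=0, then (i=5), then aux=0, then (i=6), then aux=0, then res=0, then (i=2), then res=6, then (i=3), then res=6, then returns -6
compute2: tmp=0, then ((((c * a) + 0) * (c * b)) == (-1 + 4)) is false, then tmp=1, then aux=0, then (i=1), then aux=0, then (i=2), then aux=0, then (i=3), then aux=0, then (i=4), then aux=0, then (i=5), then aux=0, then (i=6), then aux=0, then res=0, then (i=2), then res=4, then (i=3), then res=4, then returns -4
verdict: not equivalent; witness: a=-4, b=-1, c=-1


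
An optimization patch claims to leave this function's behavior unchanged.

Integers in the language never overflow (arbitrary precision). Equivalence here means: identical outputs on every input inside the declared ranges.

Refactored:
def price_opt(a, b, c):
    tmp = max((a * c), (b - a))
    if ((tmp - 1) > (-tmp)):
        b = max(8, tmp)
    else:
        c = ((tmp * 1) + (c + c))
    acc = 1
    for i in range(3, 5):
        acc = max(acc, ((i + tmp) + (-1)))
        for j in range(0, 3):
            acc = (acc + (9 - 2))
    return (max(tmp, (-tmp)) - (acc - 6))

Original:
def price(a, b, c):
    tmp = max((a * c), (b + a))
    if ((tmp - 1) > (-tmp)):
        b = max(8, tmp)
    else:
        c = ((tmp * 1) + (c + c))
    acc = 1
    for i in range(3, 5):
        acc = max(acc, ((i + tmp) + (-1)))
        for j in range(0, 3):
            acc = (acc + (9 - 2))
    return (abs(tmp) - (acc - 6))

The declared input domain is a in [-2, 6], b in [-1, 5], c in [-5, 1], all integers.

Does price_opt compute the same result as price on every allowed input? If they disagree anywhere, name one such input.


a=-2, b=-1, c=1 yields -35 from price but -38 from price_opt.
verdict: not equivalent; witness: a=-2, b=-1, c=1


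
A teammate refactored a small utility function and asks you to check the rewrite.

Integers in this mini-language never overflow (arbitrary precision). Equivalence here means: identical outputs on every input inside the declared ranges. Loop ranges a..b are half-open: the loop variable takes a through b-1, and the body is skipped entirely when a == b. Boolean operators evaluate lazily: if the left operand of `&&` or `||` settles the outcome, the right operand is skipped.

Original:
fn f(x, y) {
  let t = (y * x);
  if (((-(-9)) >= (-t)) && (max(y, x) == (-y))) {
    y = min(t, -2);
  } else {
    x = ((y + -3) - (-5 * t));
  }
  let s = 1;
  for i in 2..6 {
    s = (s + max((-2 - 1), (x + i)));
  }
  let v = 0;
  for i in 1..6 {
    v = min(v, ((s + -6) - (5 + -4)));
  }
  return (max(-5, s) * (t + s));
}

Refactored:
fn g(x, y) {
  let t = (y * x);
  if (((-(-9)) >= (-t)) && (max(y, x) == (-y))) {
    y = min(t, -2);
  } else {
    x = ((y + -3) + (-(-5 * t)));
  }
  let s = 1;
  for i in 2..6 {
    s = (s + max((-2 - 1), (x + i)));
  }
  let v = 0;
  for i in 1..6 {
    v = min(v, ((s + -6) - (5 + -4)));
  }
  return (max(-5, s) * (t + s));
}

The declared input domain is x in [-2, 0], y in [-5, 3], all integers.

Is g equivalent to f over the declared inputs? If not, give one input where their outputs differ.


This is a faithful refactor — arithmetic usage differs, but the computed results match everywhere.
As a probe, take x=-1, y=0: f runs t becomes 0; next (((-(-9)) >= (-t)) && (max(y, x) == (-y))) evaluates to true; next y becomes -2; next s becomes 1; next at i=2:; next s becomes 2; next at i=3:; next s becomes 4; next at i=4:; next s becomes 7; next at i=5:; next s becomes 11; next v becomes 0; next at i=1:; next v becomes 0; next at i=2:; next v becomes 0; next at i=3:; next v becomes 0; next at i=4:; next v becomes 0; next at i=5:; next v becomes 0; next final value 121; g runs t becomes 0; next (((-(-9)) >= (-t)) && (max(y, x) == (-y))) evaluates to true; next y becomes -2; next s becomes 1; next at i=2:; next s becomes 2; next at i=3:; next s becomes 4; next at i=4:; next s becomes 7; next at i=5:; next s becomes 11; next v becomes 0; next at i=1:; next v becomes 0; next at i=2:; next v becomes 0; next at i=3:; next v becomes 0; next at i=4:; next v becomes 0; next at i=5:; next v becomes 0; next final value 121; both end at 121.
An exhaustive pass over the 27 declared inputs shows identical outputs.
verdict: equivalent


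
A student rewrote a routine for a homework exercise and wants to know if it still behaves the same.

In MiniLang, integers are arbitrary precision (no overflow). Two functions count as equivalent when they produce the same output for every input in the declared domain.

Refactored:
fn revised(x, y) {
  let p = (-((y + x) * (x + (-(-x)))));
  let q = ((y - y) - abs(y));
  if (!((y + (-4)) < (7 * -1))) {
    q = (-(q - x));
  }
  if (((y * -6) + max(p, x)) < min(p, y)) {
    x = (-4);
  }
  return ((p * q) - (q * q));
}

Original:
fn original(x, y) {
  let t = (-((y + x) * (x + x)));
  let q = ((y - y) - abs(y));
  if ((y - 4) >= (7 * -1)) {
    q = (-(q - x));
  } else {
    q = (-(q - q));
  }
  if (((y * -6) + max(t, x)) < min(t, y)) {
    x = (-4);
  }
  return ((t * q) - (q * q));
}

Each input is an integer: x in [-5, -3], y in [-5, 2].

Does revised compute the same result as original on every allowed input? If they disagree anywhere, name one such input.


Not equivalent: x=-5, y=-5 separates them (0 vs 475).
original: t = -100; q = -5; ((y - 4) >= (7 * -1)) -> false; q = 0; (((y * -6) + max(t, x)) < min(t, y)) -> false; return 0
revised: p = -100; q = -5; (!((y + (-4)) < (7 * -1))) -> false; (((y * -6) + max(p, x)) < min(p, y)) -> false; return 475
verdict: not equivalent; witness: x=-5, y=-5


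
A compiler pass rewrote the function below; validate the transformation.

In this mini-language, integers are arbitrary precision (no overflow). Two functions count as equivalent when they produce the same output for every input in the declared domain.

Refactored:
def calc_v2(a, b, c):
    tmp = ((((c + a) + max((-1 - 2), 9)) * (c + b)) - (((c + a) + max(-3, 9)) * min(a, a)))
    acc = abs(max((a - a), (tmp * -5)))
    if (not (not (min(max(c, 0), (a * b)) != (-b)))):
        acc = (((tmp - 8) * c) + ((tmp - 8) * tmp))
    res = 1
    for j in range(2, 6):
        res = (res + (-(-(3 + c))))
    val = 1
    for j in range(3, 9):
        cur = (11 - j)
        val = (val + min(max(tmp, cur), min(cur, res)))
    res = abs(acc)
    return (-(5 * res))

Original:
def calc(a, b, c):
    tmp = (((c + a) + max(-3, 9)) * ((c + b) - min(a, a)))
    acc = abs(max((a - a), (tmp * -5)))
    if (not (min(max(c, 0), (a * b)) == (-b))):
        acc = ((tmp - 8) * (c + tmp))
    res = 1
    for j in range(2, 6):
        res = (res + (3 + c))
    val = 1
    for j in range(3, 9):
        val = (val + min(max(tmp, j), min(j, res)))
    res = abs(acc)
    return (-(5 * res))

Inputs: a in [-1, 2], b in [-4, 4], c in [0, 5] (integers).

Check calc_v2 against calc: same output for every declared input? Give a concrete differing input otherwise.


Comparing the listings, the differences include: comparison usage differs, plus constant usage differs, plus arithmetic usage differs, plus local variable names differ, plus boolean connective usage differs, plus statement counts differ, plus min/max/abs usage differs.
Spot check at a=0, b=4, c=4 — calc: tmp := 104 | acc := 0 | (not (min(max(c, 0), (a * b)) == (-b))): true | acc := 10368 | res := 1 | iter j=2: | res := 8 | iter j=3: | res := 15 | iter j=4: | res := 22 | iter j=5: | res := 29 | val := 1 | iter j=3: | val := 4 | iter j=4: | val := 8 | iter j=5: | val := 13 | iter j=6: | val := 19 | iter j=7: | val := 26 | iter j=8: | val := 34 | res := 10368 | result -51840. calc_v2: tmp := 104 | acc := 0 | (not (not (min(max(c, 0), (a * b)) != (-b)))): true | acc := 10368 | res := 1 | iter j=2: | res := 8 | iter j=3: | res := 15 | iter j=4: | res := 22 | iter j=5: | res := 29 | val := 1 | iter j=3: | cur := 8 | val := 9 | iter j=4: | cur := 7 | val := 16 | iter j=5: | cur := 6 | val := 22 | iter j=6: | cur := 5 | val := 27 | iter j=7: | cur := 4 | val := 31 | iter j=8: | cur := 3 | val := 34 | res := 10368 | result -51840. Both give -51840.
Across all 216 domain points the two functions coincide.
verdict: equivalent


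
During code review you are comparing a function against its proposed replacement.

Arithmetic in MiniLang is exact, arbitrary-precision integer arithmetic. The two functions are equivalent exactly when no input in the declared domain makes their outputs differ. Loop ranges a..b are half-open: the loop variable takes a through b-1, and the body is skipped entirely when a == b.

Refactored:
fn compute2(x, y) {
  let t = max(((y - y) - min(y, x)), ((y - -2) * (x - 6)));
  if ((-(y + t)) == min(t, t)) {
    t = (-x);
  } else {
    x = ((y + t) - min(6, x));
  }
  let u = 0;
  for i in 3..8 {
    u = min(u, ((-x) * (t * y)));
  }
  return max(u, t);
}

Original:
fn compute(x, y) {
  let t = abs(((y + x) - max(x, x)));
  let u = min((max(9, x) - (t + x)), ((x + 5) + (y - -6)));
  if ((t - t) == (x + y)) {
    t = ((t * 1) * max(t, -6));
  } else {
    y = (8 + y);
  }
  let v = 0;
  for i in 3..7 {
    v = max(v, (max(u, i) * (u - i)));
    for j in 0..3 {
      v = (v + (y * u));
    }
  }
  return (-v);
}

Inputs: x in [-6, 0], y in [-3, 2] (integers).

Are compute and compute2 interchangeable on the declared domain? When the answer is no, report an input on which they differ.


These are not equivalent — on x=-6, y=-3 the outputs split (-120 vs 12).
compute: t becomes 3; next u becomes 2; next ((t - t) == (x + y)) evaluates to false; next y becomes 5; next v becomes 0; next at i=3:; next v becomes 0; next at j=0:; next v becomes 10; next at j=1:; next v becomes 20; next at j=2:; next v becomes 30; next at i=4:; next v becomes 30; next at j=0:; next v becomes 40; next at j=1:; next v becomes 50; next at j=2:; next v becomes 60; next at i=5:; next v becomes 60; next at j=0:; next v becomes 70; next at j=1:; next v becomes 80; next at j=2:; next v becomes 90; next at i=6:; next v becomes 90; next at j=0:; next v becomes 100; next at j=1:; next v becomes 110; next at j=2:; next v becomes 120; next final value -120
compute2: t becomes 12; next ((-(y + t)) == min(t, t)) evaluates to false; next x becomes 15; next u becomes 0; next at i=3:; next u becomes 0; next at i=4:; next u becomes 0; next at i=5:; next u becomes 0; next at i=6:; next u becomes 0; next at i=7:; next u becomes 0; next final value 12
verdict: not equivalent; witness: x=-6, y=-3


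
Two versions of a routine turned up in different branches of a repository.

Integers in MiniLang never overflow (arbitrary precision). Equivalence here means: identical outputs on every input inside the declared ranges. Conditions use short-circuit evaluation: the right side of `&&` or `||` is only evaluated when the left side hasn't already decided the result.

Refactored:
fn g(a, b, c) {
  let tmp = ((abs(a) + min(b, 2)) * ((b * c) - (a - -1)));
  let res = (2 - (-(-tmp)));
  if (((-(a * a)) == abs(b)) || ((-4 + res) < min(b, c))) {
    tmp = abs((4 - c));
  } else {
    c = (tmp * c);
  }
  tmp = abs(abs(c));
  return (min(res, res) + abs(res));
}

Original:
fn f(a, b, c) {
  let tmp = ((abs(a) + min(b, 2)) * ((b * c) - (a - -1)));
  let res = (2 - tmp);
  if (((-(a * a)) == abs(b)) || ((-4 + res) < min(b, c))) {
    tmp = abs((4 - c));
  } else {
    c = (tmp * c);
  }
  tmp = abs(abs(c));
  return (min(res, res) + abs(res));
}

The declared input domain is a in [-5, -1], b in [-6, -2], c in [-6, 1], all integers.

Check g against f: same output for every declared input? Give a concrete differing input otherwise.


The two are interchangeable: same computation, different form, and every declared input agrees.
Tracing a=-4, b=-6, c=-3: f: tmp = -42; res = 44; (((-(a * a)) == abs(b)) || ((-4 + res) < min(b, c))) -> false; c = 126; tmp = 126; return 88 | g: tmp = -42; res = 44; (((-(a * a)) == abs(b)) || ((-4 + res) < min(b, c))) -> false; c = 126; tmp = 126; return 88 — matching result 88.
Checked all 200 inputs in the declared domain: the outputs agree on every one.
verdict: equivalent


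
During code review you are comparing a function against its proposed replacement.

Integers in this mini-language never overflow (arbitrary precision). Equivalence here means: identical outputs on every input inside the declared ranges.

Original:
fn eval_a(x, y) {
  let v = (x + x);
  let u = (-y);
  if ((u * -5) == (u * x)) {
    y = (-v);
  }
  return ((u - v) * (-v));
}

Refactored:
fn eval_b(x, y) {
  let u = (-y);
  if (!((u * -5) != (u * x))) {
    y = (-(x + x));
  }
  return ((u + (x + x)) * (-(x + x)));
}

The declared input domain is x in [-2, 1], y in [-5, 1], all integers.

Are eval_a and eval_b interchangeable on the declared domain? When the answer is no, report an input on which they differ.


These are not equivalent — on x=-2, y=-5 the outputs split (36 vs 4).
eval_a: v = -4; u = 5; ((u * -5) == (u * x)) -> false; return 36
eval_b: u = 5; (!((u * -5) != (u * x))) -> false; return 4
verdict: not equivalent; witness: x=-2, y=-5


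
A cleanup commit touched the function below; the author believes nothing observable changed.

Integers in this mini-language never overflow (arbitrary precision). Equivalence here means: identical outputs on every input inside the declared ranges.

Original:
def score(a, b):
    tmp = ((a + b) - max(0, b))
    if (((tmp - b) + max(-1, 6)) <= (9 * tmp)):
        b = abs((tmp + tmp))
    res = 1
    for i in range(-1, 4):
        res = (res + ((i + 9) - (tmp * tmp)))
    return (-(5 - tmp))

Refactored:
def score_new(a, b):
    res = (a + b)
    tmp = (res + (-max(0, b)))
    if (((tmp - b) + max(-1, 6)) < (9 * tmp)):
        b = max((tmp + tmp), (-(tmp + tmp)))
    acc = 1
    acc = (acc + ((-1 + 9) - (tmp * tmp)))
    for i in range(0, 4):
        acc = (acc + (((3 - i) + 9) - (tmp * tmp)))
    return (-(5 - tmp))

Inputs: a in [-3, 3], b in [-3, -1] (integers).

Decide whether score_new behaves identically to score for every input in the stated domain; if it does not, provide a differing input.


Equivalent. The suspicious edit (`(((tmp - b) + max(-1, 6)) <= (9 * tmp))` became `(((tmp - b) + max(-1, 6)) < (9 * tmp))`) never changes the result for any input inside the declared domain.
Checked all 21 inputs in the declared domain: the outputs agree on every one.
Tracing a=-2, b=-1: score: tmp := -3 | (((tmp - b) + max(-1, 6)) <= (9 * tmp)): false | res := 1 | iter i=-1: | res := 0 | iter i=0: | res := 0 | iter i=1: | res := 1 | iter i=2: | res := 3 | iter i=3: | res := 6 | result -8 | score_new: res := -3 | tmp := -3 | (((tmp - b) + max(-1, 6)) < (9 * tmp)): false | acc := 1 | acc := 0 | iter i=0: | acc := 3 | iter i=1: | acc := 5 | iter i=2: | acc := 6 | iter i=3: | acc := 6 | result -8 — matching result -8.
verdict: equivalent


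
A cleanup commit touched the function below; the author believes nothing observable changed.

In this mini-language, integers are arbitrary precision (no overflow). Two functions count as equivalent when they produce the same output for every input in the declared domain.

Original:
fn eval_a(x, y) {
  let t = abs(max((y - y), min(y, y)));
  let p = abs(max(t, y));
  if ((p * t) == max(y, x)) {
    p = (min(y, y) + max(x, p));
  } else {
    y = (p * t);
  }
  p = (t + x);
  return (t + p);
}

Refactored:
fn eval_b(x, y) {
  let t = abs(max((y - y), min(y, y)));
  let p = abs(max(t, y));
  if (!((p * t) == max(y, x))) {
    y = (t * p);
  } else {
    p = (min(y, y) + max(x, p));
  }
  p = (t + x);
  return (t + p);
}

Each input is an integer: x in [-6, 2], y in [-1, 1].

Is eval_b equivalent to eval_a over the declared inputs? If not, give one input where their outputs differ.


This is a faithful refactor — boolean connective usage differs, but the computed results match everywhere.
Spot check at x=1, y=1 — eval_a: t=1, then p=1, then ((p * t) == max(y, x)) is true, then p=2, then p=2, then returns 3. eval_b: t=1, then p=1, then (!((p * t) == max(y, x))) is false, then p=2, then p=2, then returns 3. Both give 3.
An exhaustive pass over the 27 declared inputs shows identical outputs.
verdict: equivalent


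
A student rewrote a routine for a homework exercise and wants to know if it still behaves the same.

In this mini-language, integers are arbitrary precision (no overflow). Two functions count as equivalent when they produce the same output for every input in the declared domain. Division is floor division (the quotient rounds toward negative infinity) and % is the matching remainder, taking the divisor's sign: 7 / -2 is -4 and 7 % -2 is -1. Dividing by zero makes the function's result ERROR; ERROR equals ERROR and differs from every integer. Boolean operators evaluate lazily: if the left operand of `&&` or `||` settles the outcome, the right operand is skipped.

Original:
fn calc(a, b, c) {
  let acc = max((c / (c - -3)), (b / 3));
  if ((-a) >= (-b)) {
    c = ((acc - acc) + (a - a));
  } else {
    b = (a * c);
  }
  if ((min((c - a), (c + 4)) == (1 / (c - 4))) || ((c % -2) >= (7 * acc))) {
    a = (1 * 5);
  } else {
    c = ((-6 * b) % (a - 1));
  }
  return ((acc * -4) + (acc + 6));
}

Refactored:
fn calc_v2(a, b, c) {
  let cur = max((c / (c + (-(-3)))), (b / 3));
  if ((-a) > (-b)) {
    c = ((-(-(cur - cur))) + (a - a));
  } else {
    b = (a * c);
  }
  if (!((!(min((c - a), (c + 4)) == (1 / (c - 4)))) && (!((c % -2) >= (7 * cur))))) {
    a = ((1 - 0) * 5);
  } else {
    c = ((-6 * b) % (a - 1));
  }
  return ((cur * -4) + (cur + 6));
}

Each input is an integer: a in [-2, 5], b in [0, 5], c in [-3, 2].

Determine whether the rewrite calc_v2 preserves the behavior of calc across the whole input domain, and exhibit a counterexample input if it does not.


There is a counterexample at a=1, b=1, c=-1: 6 on one side, ERROR on the other.
calc: acc=0, then ((-a) >= (-b)) is true, then c=0, then ((min((c - a), (c + 4)) == (1 / (c - 4))) || ((c % -2) >= (7 * acc))) is true, then a=5, then returns 6
calc_v2: cur=0, then ((-a) > (-b)) is false, then b=-1, then (!((!(min((c - a), (c + 4)) == (1 / (c - 4)))) && (!((c % -2) >= (7 * cur))))) is false, then a zero divisor aborts: ERROR
verdict: not equivalent; witness: a=1, b=1, c=-1


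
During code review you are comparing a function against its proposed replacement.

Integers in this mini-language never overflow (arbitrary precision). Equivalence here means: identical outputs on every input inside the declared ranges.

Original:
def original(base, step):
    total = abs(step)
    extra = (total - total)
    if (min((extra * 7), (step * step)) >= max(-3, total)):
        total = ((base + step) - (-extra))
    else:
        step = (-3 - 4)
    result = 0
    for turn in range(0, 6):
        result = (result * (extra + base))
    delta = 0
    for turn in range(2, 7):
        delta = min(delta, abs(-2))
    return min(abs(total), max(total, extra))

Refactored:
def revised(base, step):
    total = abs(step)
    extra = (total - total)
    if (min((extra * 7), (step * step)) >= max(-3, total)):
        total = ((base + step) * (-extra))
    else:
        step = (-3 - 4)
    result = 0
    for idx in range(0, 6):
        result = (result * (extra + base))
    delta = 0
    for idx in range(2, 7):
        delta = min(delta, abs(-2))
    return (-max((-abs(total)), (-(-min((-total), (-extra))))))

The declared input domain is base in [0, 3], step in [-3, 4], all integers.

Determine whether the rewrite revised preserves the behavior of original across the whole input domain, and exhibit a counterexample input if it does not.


Consider the input base=1, step=0.
original: total := 0 | extra := 0 | (min((extra * 7), (step * step)) >= max(-3, total)): true | total := 1 | result := 0 | iter turn=0: | result := 0 | iter turn=1: | result := 0 | iter turn=2: | result := 0 | iter turn=3: | result := 0 | iter turn=4: | result := 0 | iter turn=5: | result := 0 | delta := 0 | iter turn=2: | delta := 0 | iter turn=3: | delta := 0 | iter turn=4: | delta := 0 | iter turn=5: | delta := 0 | iter turn=6: | delta := 0 | result 1
revised: total := 0 | extra := 0 | (min((extra * 7), (step * step)) >= max(-3, total)): true | total := 0 | result := 0 | iter idx=0: | result := 0 | iter idx=1: | result := 0 | iter idx=2: | result := 0 | iter idx=3: | result := 0 | iter idx=4: | result := 0 | iter idx=5: | result := 0 | delta := 0 | iter idx=2: | delta := 0 | iter idx=3: | delta := 0 | iter idx=4: | delta := 0 | iter idx=5: | delta := 0 | iter idx=6: | delta := 0 | result 0
1 != 0, so the rewrite changes behavior.
verdict: not equivalent; witness: base=1, step=0


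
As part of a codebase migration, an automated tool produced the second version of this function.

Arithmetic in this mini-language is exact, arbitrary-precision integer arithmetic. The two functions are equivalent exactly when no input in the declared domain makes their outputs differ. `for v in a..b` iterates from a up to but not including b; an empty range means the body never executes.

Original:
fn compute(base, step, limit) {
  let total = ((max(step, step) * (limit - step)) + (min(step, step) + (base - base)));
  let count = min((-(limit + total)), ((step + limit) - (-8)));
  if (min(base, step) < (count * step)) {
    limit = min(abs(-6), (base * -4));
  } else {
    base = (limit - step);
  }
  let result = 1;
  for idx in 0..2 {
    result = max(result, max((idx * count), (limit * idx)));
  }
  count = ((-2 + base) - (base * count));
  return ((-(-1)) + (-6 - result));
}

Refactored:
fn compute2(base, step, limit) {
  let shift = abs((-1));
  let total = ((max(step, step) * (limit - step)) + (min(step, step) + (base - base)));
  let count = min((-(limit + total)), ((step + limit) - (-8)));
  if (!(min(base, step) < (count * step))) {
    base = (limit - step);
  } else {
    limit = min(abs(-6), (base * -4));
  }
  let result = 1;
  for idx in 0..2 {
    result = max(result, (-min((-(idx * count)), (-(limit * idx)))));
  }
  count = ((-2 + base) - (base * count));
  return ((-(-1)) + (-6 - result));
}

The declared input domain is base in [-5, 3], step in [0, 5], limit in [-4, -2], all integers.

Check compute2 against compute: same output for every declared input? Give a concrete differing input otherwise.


Behavior is preserved: although constant usage differs; min/max/abs usage differs; boolean connective usage differs; statement counts differ; local variable names differ, the outputs never diverge.
As a probe, take base=0, step=4, limit=-2: compute runs total = -20; count = 10; (min(base, step) < (count * step)) -> true; limit = 0; result = 1; [idx=0]; result = 1; [idx=1]; result = 10; count = -2; return -15; compute2 runs shift = 1; total = -20; count = 10; (!(min(base, step) < (count * step))) -> false; limit = 0; result = 1; [idx=0]; result = 1; [idx=1]; result = 10; count = -2; return -15; both end at -15.
Checked all 162 inputs in the declared domain: the outputs agree on every one.
verdict: equivalent


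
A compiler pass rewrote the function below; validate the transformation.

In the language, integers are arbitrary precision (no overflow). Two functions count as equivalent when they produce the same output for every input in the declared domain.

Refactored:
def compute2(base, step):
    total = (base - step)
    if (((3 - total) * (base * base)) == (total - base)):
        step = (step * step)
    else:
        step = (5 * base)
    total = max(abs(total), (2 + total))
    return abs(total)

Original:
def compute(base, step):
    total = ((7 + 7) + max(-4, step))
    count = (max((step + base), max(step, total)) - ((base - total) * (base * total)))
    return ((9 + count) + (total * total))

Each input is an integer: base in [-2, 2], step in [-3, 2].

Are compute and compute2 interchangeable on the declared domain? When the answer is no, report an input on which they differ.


The rewrite breaks on base=-2, step=-3, where the results are -145 and 3.
compute: total := 11 | count := -275 | result -145
compute2: total := 1 | (((3 - total) * (base * base)) == (total - base)): false | step := -10 | total := 3 | result 3
verdict: not equivalent; witness: base=-2, step=-3


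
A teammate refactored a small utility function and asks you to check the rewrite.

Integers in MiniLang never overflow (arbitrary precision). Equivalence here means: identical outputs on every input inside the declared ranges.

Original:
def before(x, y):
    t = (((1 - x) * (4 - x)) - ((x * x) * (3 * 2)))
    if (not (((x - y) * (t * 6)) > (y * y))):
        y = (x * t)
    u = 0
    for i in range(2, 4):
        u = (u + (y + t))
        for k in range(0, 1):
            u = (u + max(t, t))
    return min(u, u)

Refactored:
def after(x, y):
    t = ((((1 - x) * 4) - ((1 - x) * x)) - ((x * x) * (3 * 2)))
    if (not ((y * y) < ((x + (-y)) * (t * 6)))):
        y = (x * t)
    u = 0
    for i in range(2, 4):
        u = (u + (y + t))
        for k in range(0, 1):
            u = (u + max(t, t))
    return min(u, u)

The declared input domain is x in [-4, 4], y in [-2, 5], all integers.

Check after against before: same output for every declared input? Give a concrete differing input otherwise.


This is a faithful refactor — arithmetic usage differs; also comparison usage differs; also constant usage differs, but the computed results match everywhere.
One worked example (x=-2, y=2) — before: t=-6, then (not (((x - y) * (t * 6)) > (y * y))) is false, then u=0, then (i=2), then u=-4, then (k=0), then u=-10, then (i=3), then u=-14, then (k=0), then u=-20, then returns -20; after: t=-6, then (not ((y * y) < ((x + (-y)) * (t * 6)))) is false, then u=0, then (i=2), then u=-4, then (k=0), then u=-10, then (i=3), then u=-14, then (k=0), then u=-20, then returns -20; agreement on -20.
Sweeping the whole domain (72 inputs) finds no disagreement.
verdict: equivalent


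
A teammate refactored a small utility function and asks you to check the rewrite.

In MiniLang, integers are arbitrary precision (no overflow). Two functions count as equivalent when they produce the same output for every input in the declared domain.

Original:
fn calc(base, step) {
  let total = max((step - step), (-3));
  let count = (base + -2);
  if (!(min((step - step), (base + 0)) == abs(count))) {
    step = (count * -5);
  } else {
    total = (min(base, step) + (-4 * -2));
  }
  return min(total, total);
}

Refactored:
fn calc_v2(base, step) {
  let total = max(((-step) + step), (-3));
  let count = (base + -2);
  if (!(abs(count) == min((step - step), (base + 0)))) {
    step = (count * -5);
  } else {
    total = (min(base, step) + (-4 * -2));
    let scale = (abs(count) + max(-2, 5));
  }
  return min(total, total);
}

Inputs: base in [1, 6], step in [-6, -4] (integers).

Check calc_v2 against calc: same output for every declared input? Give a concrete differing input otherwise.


Equivalent — the differences include min/max/abs usage differs, plus local variable names differ, plus arithmetic usage differs, plus constant usage differs, plus statement counts differ, yet no declared input distinguishes the two.
One worked example (base=4, step=-5) — calc: total := 0 | count := 2 | (!(min((step - step), (base + 0)) == abs(count))): true | step := -10 | result 0; calc_v2: total := 0 | count := 2 | (!(abs(count) == min((step - step), (base + 0)))): true | step := -10 | result 0; agreement on 0.
Sweeping the whole domain (18 inputs) finds no disagreement.
verdict: equivalent


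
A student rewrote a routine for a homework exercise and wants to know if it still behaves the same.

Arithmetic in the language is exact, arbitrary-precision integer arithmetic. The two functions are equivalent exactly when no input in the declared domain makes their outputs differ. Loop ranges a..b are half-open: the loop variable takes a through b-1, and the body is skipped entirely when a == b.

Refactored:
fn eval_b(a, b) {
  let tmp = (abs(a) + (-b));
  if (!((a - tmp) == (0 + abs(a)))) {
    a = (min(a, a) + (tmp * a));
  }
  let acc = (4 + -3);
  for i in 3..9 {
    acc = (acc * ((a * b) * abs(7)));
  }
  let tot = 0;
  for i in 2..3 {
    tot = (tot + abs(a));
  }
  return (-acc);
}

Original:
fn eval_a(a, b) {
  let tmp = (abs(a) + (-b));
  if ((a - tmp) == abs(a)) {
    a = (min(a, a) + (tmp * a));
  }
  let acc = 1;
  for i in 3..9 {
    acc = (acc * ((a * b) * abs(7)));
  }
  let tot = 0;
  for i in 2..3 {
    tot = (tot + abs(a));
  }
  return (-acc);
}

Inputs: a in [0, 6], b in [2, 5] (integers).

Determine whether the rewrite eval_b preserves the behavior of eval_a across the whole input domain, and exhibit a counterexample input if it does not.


Take a=1, b=2.
eval_a: tmp = -1; ((a - tmp) == abs(a)) -> false; acc = 1; [i=3]; acc = 14; [i=4]; acc = 196; [i=5]; acc = 2744; [i=6]; acc = 38416; [i=7]; acc = 537824; [i=8]; acc = 7529536; tot = 0; [i=2]; tot = 1; return -7529536
eval_b: tmp = -1; (!((a - tmp) == (0 + abs(a)))) -> true; a = 0; acc = 1; [i=3]; acc = 0; [i=4]; acc = 0; [i=5]; acc = 0; [i=6]; acc = 0; [i=7]; acc = 0; [i=8]; acc = 0; tot = 0; [i=2]; tot = 0; return 0
-7529536 against 0: the behavior changed.
verdict: not equivalent; witness: a=1, b=2


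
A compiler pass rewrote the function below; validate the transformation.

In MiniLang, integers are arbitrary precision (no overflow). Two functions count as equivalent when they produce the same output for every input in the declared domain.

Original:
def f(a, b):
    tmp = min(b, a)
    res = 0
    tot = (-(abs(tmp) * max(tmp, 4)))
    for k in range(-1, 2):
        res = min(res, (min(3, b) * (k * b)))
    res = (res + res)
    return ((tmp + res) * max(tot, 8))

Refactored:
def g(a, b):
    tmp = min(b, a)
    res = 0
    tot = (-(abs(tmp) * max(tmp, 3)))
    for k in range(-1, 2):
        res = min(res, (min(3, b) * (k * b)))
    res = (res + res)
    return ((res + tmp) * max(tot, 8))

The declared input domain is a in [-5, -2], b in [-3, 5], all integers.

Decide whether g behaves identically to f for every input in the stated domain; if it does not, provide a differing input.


Equivalent. Although `4` became `3`, no input in the stated domain can expose it.
Across all 36 domain points the two functions coincide.
As a probe, take a=-5, b=1: f runs tmp := -5 | res := 0 | tot := -20 | iter k=-1: | res := -1 | iter k=0: | res := -1 | iter k=1: | res := -1 | res := -2 | result -56; g runs tmp := -5 | res := 0 | tot := -15 | iter k=-1: | res := -1 | iter k=0: | res := -1 | iter k=1: | res := -1 | res := -2 | result -56; both end at -56.
verdict: equivalent


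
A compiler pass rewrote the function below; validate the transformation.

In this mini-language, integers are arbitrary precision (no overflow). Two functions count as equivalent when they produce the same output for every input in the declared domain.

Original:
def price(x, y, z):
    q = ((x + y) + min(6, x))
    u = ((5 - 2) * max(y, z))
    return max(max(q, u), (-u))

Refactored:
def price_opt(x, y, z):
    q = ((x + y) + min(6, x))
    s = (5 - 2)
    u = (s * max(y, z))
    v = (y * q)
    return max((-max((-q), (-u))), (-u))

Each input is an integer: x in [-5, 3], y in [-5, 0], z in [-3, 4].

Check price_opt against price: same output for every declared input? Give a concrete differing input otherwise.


The rewrite breaks on x=-5, y=-5, z=1, where the results are 3 and -3.
price: q becomes -15; next u becomes 3; next final value 3
price_opt: q becomes -15; next s becomes 3; next u becomes 3; next v becomes 75; next final value -3
verdict: not equivalent; witness: x=-5, y=-5, z=1
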